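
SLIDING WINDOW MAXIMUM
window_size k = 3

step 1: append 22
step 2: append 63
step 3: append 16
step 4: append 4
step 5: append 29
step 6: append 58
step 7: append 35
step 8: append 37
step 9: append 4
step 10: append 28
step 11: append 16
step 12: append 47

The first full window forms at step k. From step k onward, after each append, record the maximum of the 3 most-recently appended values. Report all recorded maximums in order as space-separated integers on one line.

step 1: append 22 -> window=[22] (not full yet)
step 2: append 63 -> window=[22, 63] (not full yet)
step 3: append 16 -> window=[22, 63, 16] -> max=63
step 4: append 4 -> window=[63, 16, 4] -> max=63
step 5: append 29 -> window=[16, 4, 29] -> max=29
step 6: append 58 -> window=[4, 29, 58] -> max=58
step 7: append 35 -> window=[29, 58, 35] -> max=58
step 8: append 37 -> window=[58, 35, 37] -> max=58
step 9: append 4 -> window=[35, 37, 4] -> max=37
step 10: append 28 -> window=[37, 4, 28] -> max=37
step 11: append 16 -> window=[4, 28, 16] -> max=28
step 12: append 47 -> window=[28, 16, 47] -> max=47

Answer: 63 63 29 58 58 58 37 37 28 47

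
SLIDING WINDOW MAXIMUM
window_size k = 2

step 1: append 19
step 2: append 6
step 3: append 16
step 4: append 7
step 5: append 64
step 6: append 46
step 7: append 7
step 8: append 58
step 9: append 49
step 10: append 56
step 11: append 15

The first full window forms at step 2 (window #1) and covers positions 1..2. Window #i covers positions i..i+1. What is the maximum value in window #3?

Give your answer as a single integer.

Answer: 16

Derivation:
step 1: append 19 -> window=[19] (not full yet)
step 2: append 6 -> window=[19, 6] -> max=19
step 3: append 16 -> window=[6, 16] -> max=16
step 4: append 7 -> window=[16, 7] -> max=16
Window #3 max = 16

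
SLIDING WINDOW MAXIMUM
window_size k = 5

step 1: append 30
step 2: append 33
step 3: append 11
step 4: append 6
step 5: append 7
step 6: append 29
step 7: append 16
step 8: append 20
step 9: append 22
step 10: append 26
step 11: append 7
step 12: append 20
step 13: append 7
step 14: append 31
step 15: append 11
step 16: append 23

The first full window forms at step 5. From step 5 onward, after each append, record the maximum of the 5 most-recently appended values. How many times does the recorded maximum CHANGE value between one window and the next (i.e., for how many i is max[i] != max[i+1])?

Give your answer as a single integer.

step 1: append 30 -> window=[30] (not full yet)
step 2: append 33 -> window=[30, 33] (not full yet)
step 3: append 11 -> window=[30, 33, 11] (not full yet)
step 4: append 6 -> window=[30, 33, 11, 6] (not full yet)
step 5: append 7 -> window=[30, 33, 11, 6, 7] -> max=33
step 6: append 29 -> window=[33, 11, 6, 7, 29] -> max=33
step 7: append 16 -> window=[11, 6, 7, 29, 16] -> max=29
step 8: append 20 -> window=[6, 7, 29, 16, 20] -> max=29
step 9: append 22 -> window=[7, 29, 16, 20, 22] -> max=29
step 10: append 26 -> window=[29, 16, 20, 22, 26] -> max=29
step 11: append 7 -> window=[16, 20, 22, 26, 7] -> max=26
step 12: append 20 -> window=[20, 22, 26, 7, 20] -> max=26
step 13: append 7 -> window=[22, 26, 7, 20, 7] -> max=26
step 14: append 31 -> window=[26, 7, 20, 7, 31] -> max=31
step 15: append 11 -> window=[7, 20, 7, 31, 11] -> max=31
step 16: append 23 -> window=[20, 7, 31, 11, 23] -> max=31
Recorded maximums: 33 33 29 29 29 29 26 26 26 31 31 31
Changes between consecutive maximums: 3

Answer: 3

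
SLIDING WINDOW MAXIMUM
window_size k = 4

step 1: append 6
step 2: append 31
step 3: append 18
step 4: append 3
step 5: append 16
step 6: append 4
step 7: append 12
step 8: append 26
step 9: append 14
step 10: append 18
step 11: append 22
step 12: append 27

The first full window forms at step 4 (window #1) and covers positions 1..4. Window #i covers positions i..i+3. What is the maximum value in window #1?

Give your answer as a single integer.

step 1: append 6 -> window=[6] (not full yet)
step 2: append 31 -> window=[6, 31] (not full yet)
step 3: append 18 -> window=[6, 31, 18] (not full yet)
step 4: append 3 -> window=[6, 31, 18, 3] -> max=31
Window #1 max = 31

Answer: 31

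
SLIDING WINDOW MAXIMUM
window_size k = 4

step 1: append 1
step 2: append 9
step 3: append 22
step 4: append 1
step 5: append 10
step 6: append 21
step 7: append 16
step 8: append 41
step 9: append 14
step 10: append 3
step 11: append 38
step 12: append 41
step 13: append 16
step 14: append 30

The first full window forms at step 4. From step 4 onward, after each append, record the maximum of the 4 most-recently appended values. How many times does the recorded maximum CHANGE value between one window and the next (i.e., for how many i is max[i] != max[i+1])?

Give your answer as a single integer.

Answer: 2

Derivation:
step 1: append 1 -> window=[1] (not full yet)
step 2: append 9 -> window=[1, 9] (not full yet)
step 3: append 22 -> window=[1, 9, 22] (not full yet)
step 4: append 1 -> window=[1, 9, 22, 1] -> max=22
step 5: append 10 -> window=[9, 22, 1, 10] -> max=22
step 6: append 21 -> window=[22, 1, 10, 21] -> max=22
step 7: append 16 -> window=[1, 10, 21, 16] -> max=21
step 8: append 41 -> window=[10, 21, 16, 41] -> max=41
step 9: append 14 -> window=[21, 16, 41, 14] -> max=41
step 10: append 3 -> window=[16, 41, 14, 3] -> max=41
step 11: append 38 -> window=[41, 14, 3, 38] -> max=41
step 12: append 41 -> window=[14, 3, 38, 41] -> max=41
step 13: append 16 -> window=[3, 38, 41, 16] -> max=41
step 14: append 30 -> window=[38, 41, 16, 30] -> max=41
Recorded maximums: 22 22 22 21 41 41 41 41 41 41 41
Changes between consecutive maximums: 2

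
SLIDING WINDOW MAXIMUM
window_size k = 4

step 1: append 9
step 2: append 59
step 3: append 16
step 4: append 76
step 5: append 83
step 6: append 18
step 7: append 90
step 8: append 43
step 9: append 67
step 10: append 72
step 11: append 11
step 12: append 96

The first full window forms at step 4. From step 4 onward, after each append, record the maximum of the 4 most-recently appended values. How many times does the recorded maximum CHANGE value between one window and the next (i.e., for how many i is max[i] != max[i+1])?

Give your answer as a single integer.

step 1: append 9 -> window=[9] (not full yet)
step 2: append 59 -> window=[9, 59] (not full yet)
step 3: append 16 -> window=[9, 59, 16] (not full yet)
step 4: append 76 -> window=[9, 59, 16, 76] -> max=76
step 5: append 83 -> window=[59, 16, 76, 83] -> max=83
step 6: append 18 -> window=[16, 76, 83, 18] -> max=83
step 7: append 90 -> window=[76, 83, 18, 90] -> max=90
step 8: append 43 -> window=[83, 18, 90, 43] -> max=90
step 9: append 67 -> window=[18, 90, 43, 67] -> max=90
step 10: append 72 -> window=[90, 43, 67, 72] -> max=90
step 11: append 11 -> window=[43, 67, 72, 11] -> max=72
step 12: append 96 -> window=[67, 72, 11, 96] -> max=96
Recorded maximums: 76 83 83 90 90 90 90 72 96
Changes between consecutive maximums: 4

Answer: 4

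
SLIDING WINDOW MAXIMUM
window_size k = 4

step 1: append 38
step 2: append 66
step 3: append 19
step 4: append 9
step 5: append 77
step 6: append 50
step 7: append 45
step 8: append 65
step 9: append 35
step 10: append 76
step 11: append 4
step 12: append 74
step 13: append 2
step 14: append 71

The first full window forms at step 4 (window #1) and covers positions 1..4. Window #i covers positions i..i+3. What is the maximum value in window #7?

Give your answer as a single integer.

Answer: 76

Derivation:
step 1: append 38 -> window=[38] (not full yet)
step 2: append 66 -> window=[38, 66] (not full yet)
step 3: append 19 -> window=[38, 66, 19] (not full yet)
step 4: append 9 -> window=[38, 66, 19, 9] -> max=66
step 5: append 77 -> window=[66, 19, 9, 77] -> max=77
step 6: append 50 -> window=[19, 9, 77, 50] -> max=77
step 7: append 45 -> window=[9, 77, 50, 45] -> max=77
step 8: append 65 -> window=[77, 50, 45, 65] -> max=77
step 9: append 35 -> window=[50, 45, 65, 35] -> max=65
step 10: append 76 -> window=[45, 65, 35, 76] -> max=76
Window #7 max = 76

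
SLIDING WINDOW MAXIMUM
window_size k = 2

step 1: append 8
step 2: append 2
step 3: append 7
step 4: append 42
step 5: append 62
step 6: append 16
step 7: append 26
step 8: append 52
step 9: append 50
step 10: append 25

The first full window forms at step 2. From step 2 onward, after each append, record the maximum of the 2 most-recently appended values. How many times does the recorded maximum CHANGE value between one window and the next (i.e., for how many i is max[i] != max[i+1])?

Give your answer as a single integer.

Answer: 6

Derivation:
step 1: append 8 -> window=[8] (not full yet)
step 2: append 2 -> window=[8, 2] -> max=8
step 3: append 7 -> window=[2, 7] -> max=7
step 4: append 42 -> window=[7, 42] -> max=42
step 5: append 62 -> window=[42, 62] -> max=62
step 6: append 16 -> window=[62, 16] -> max=62
step 7: append 26 -> window=[16, 26] -> max=26
step 8: append 52 -> window=[26, 52] -> max=52
step 9: append 50 -> window=[52, 50] -> max=52
step 10: append 25 -> window=[50, 25] -> max=50
Recorded maximums: 8 7 42 62 62 26 52 52 50
Changes between consecutive maximums: 6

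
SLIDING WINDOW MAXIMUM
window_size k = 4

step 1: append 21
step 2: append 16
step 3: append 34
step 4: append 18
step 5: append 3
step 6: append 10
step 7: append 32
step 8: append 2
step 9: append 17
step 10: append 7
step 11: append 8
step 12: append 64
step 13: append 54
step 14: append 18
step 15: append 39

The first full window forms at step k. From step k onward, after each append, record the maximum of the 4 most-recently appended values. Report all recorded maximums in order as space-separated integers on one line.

Answer: 34 34 34 32 32 32 32 17 64 64 64 64

Derivation:
step 1: append 21 -> window=[21] (not full yet)
step 2: append 16 -> window=[21, 16] (not full yet)
step 3: append 34 -> window=[21, 16, 34] (not full yet)
step 4: append 18 -> window=[21, 16, 34, 18] -> max=34
step 5: append 3 -> window=[16, 34, 18, 3] -> max=34
step 6: append 10 -> window=[34, 18, 3, 10] -> max=34
step 7: append 32 -> window=[18, 3, 10, 32] -> max=32
step 8: append 2 -> window=[3, 10, 32, 2] -> max=32
step 9: append 17 -> window=[10, 32, 2, 17] -> max=32
step 10: append 7 -> window=[32, 2, 17, 7] -> max=32
step 11: append 8 -> window=[2, 17, 7, 8] -> max=17
step 12: append 64 -> window=[17, 7, 8, 64] -> max=64
step 13: append 54 -> window=[7, 8, 64, 54] -> max=64
step 14: append 18 -> window=[8, 64, 54, 18] -> max=64
step 15: append 39 -> window=[64, 54, 18, 39] -> max=64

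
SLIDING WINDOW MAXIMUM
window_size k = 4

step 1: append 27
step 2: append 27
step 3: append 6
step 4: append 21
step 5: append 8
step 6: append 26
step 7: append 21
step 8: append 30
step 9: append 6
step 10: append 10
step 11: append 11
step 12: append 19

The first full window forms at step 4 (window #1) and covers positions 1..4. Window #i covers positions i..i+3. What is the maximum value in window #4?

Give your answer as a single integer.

step 1: append 27 -> window=[27] (not full yet)
step 2: append 27 -> window=[27, 27] (not full yet)
step 3: append 6 -> window=[27, 27, 6] (not full yet)
step 4: append 21 -> window=[27, 27, 6, 21] -> max=27
step 5: append 8 -> window=[27, 6, 21, 8] -> max=27
step 6: append 26 -> window=[6, 21, 8, 26] -> max=26
step 7: append 21 -> window=[21, 8, 26, 21] -> max=26
Window #4 max = 26

Answer: 26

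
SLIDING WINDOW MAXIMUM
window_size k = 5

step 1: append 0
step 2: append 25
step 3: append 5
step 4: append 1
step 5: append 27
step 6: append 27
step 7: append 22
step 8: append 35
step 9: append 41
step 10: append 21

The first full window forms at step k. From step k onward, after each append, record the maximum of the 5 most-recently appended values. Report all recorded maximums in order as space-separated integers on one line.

Answer: 27 27 27 35 41 41

Derivation:
step 1: append 0 -> window=[0] (not full yet)
step 2: append 25 -> window=[0, 25] (not full yet)
step 3: append 5 -> window=[0, 25, 5] (not full yet)
step 4: append 1 -> window=[0, 25, 5, 1] (not full yet)
step 5: append 27 -> window=[0, 25, 5, 1, 27] -> max=27
step 6: append 27 -> window=[25, 5, 1, 27, 27] -> max=27
step 7: append 22 -> window=[5, 1, 27, 27, 22] -> max=27
step 8: append 35 -> window=[1, 27, 27, 22, 35] -> max=35
step 9: append 41 -> window=[27, 27, 22, 35, 41] -> max=41
step 10: append 21 -> window=[27, 22, 35, 41, 21] -> max=41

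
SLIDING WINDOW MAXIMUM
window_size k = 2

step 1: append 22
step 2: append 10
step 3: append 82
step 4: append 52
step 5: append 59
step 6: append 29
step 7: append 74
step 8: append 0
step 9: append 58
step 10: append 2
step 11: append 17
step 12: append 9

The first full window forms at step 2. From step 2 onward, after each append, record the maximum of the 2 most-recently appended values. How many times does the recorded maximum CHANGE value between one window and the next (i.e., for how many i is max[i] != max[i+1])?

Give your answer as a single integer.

Answer: 5

Derivation:
step 1: append 22 -> window=[22] (not full yet)
step 2: append 10 -> window=[22, 10] -> max=22
step 3: append 82 -> window=[10, 82] -> max=82
step 4: append 52 -> window=[82, 52] -> max=82
step 5: append 59 -> window=[52, 59] -> max=59
step 6: append 29 -> window=[59, 29] -> max=59
step 7: append 74 -> window=[29, 74] -> max=74
step 8: append 0 -> window=[74, 0] -> max=74
step 9: append 58 -> window=[0, 58] -> max=58
step 10: append 2 -> window=[58, 2] -> max=58
step 11: append 17 -> window=[2, 17] -> max=17
step 12: append 9 -> window=[17, 9] -> max=17
Recorded maximums: 22 82 82 59 59 74 74 58 58 17 17
Changes between consecutive maximums: 5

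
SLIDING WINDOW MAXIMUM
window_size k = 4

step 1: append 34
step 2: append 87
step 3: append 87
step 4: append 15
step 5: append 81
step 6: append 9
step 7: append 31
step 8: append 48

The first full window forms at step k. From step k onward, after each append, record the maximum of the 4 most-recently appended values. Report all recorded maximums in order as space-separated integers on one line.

step 1: append 34 -> window=[34] (not full yet)
step 2: append 87 -> window=[34, 87] (not full yet)
step 3: append 87 -> window=[34, 87, 87] (not full yet)
step 4: append 15 -> window=[34, 87, 87, 15] -> max=87
step 5: append 81 -> window=[87, 87, 15, 81] -> max=87
step 6: append 9 -> window=[87, 15, 81, 9] -> max=87
step 7: append 31 -> window=[15, 81, 9, 31] -> max=81
step 8: append 48 -> window=[81, 9, 31, 48] -> max=81

Answer: 87 87 87 81 81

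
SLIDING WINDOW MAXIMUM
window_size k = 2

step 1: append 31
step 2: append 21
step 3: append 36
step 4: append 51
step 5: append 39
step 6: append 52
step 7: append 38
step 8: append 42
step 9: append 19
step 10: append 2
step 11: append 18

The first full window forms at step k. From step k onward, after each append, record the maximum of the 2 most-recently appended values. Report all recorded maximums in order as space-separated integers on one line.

step 1: append 31 -> window=[31] (not full yet)
step 2: append 21 -> window=[31, 21] -> max=31
step 3: append 36 -> window=[21, 36] -> max=36
step 4: append 51 -> window=[36, 51] -> max=51
step 5: append 39 -> window=[51, 39] -> max=51
step 6: append 52 -> window=[39, 52] -> max=52
step 7: append 38 -> window=[52, 38] -> max=52
step 8: append 42 -> window=[38, 42] -> max=42
step 9: append 19 -> window=[42, 19] -> max=42
step 10: append 2 -> window=[19, 2] -> max=19
step 11: append 18 -> window=[2, 18] -> max=18

Answer: 31 36 51 51 52 52 42 42 19 18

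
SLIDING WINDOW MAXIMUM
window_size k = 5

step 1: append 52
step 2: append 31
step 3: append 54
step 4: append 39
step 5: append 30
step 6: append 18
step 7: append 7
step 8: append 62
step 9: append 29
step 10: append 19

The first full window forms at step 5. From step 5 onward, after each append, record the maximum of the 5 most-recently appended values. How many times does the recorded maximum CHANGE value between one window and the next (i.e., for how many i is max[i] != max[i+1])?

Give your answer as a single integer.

step 1: append 52 -> window=[52] (not full yet)
step 2: append 31 -> window=[52, 31] (not full yet)
step 3: append 54 -> window=[52, 31, 54] (not full yet)
step 4: append 39 -> window=[52, 31, 54, 39] (not full yet)
step 5: append 30 -> window=[52, 31, 54, 39, 30] -> max=54
step 6: append 18 -> window=[31, 54, 39, 30, 18] -> max=54
step 7: append 7 -> window=[54, 39, 30, 18, 7] -> max=54
step 8: append 62 -> window=[39, 30, 18, 7, 62] -> max=62
step 9: append 29 -> window=[30, 18, 7, 62, 29] -> max=62
step 10: append 19 -> window=[18, 7, 62, 29, 19] -> max=62
Recorded maximums: 54 54 54 62 62 62
Changes between consecutive maximums: 1

Answer: 1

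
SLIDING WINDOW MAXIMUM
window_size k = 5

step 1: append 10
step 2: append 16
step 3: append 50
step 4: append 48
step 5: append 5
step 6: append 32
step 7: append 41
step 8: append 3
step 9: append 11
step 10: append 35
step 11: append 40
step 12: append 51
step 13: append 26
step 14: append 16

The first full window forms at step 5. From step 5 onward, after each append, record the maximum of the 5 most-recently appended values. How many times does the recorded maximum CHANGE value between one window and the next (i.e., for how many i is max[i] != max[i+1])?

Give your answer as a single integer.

Answer: 3

Derivation:
step 1: append 10 -> window=[10] (not full yet)
step 2: append 16 -> window=[10, 16] (not full yet)
step 3: append 50 -> window=[10, 16, 50] (not full yet)
step 4: append 48 -> window=[10, 16, 50, 48] (not full yet)
step 5: append 5 -> window=[10, 16, 50, 48, 5] -> max=50
step 6: append 32 -> window=[16, 50, 48, 5, 32] -> max=50
step 7: append 41 -> window=[50, 48, 5, 32, 41] -> max=50
step 8: append 3 -> window=[48, 5, 32, 41, 3] -> max=48
step 9: append 11 -> window=[5, 32, 41, 3, 11] -> max=41
step 10: append 35 -> window=[32, 41, 3, 11, 35] -> max=41
step 11: append 40 -> window=[41, 3, 11, 35, 40] -> max=41
step 12: append 51 -> window=[3, 11, 35, 40, 51] -> max=51
step 13: append 26 -> window=[11, 35, 40, 51, 26] -> max=51
step 14: append 16 -> window=[35, 40, 51, 26, 16] -> max=51
Recorded maximums: 50 50 50 48 41 41 41 51 51 51
Changes between consecutive maximums: 3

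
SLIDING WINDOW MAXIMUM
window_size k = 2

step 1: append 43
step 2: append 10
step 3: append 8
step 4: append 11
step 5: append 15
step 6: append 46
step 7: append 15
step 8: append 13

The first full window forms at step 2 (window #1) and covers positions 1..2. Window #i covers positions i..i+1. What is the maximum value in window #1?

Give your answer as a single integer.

Answer: 43

Derivation:
step 1: append 43 -> window=[43] (not full yet)
step 2: append 10 -> window=[43, 10] -> max=43
Window #1 max = 43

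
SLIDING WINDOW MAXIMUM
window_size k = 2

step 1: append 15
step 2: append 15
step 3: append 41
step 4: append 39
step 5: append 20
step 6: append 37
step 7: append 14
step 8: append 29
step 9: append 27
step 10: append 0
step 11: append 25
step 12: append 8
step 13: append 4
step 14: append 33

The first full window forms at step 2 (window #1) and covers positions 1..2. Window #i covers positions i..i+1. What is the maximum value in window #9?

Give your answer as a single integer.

step 1: append 15 -> window=[15] (not full yet)
step 2: append 15 -> window=[15, 15] -> max=15
step 3: append 41 -> window=[15, 41] -> max=41
step 4: append 39 -> window=[41, 39] -> max=41
step 5: append 20 -> window=[39, 20] -> max=39
step 6: append 37 -> window=[20, 37] -> max=37
step 7: append 14 -> window=[37, 14] -> max=37
step 8: append 29 -> window=[14, 29] -> max=29
step 9: append 27 -> window=[29, 27] -> max=29
step 10: append 0 -> window=[27, 0] -> max=27
Window #9 max = 27

Answer: 27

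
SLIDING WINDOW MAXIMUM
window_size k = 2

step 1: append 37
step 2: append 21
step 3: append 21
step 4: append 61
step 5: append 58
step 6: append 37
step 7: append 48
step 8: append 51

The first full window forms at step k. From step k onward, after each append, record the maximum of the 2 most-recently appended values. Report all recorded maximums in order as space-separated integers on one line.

Answer: 37 21 61 61 58 48 51

Derivation:
step 1: append 37 -> window=[37] (not full yet)
step 2: append 21 -> window=[37, 21] -> max=37
step 3: append 21 -> window=[21, 21] -> max=21
step 4: append 61 -> window=[21, 61] -> max=61
step 5: append 58 -> window=[61, 58] -> max=61
step 6: append 37 -> window=[58, 37] -> max=58
step 7: append 48 -> window=[37, 48] -> max=48
step 8: append 51 -> window=[48, 51] -> max=51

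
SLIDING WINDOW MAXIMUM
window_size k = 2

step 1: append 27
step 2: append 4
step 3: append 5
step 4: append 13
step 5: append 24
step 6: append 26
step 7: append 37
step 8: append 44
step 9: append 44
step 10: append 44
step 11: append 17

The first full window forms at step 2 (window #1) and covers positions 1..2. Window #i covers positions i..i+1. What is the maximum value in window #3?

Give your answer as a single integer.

step 1: append 27 -> window=[27] (not full yet)
step 2: append 4 -> window=[27, 4] -> max=27
step 3: append 5 -> window=[4, 5] -> max=5
step 4: append 13 -> window=[5, 13] -> max=13
Window #3 max = 13

Answer: 13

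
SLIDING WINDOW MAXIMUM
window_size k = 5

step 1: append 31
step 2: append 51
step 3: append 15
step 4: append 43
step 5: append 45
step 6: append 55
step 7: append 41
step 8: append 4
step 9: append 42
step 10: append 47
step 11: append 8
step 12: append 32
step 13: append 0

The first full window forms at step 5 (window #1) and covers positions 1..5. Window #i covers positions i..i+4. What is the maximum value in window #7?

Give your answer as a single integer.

Answer: 47

Derivation:
step 1: append 31 -> window=[31] (not full yet)
step 2: append 51 -> window=[31, 51] (not full yet)
step 3: append 15 -> window=[31, 51, 15] (not full yet)
step 4: append 43 -> window=[31, 51, 15, 43] (not full yet)
step 5: append 45 -> window=[31, 51, 15, 43, 45] -> max=51
step 6: append 55 -> window=[51, 15, 43, 45, 55] -> max=55
step 7: append 41 -> window=[15, 43, 45, 55, 41] -> max=55
step 8: append 4 -> window=[43, 45, 55, 41, 4] -> max=55
step 9: append 42 -> window=[45, 55, 41, 4, 42] -> max=55
step 10: append 47 -> window=[55, 41, 4, 42, 47] -> max=55
step 11: append 8 -> window=[41, 4, 42, 47, 8] -> max=47
Window #7 max = 47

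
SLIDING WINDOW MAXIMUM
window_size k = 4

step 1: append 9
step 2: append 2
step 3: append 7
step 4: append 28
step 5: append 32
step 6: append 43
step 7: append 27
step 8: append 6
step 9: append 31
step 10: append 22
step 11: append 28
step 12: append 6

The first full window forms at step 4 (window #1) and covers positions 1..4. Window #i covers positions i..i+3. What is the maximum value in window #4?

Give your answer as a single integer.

step 1: append 9 -> window=[9] (not full yet)
step 2: append 2 -> window=[9, 2] (not full yet)
step 3: append 7 -> window=[9, 2, 7] (not full yet)
step 4: append 28 -> window=[9, 2, 7, 28] -> max=28
step 5: append 32 -> window=[2, 7, 28, 32] -> max=32
step 6: append 43 -> window=[7, 28, 32, 43] -> max=43
step 7: append 27 -> window=[28, 32, 43, 27] -> max=43
Window #4 max = 43

Answer: 43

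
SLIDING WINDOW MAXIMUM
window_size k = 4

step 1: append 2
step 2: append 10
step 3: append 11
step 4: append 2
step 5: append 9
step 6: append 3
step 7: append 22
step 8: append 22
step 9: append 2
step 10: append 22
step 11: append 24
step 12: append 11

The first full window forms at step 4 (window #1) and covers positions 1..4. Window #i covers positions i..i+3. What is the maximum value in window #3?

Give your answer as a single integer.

Answer: 11

Derivation:
step 1: append 2 -> window=[2] (not full yet)
step 2: append 10 -> window=[2, 10] (not full yet)
step 3: append 11 -> window=[2, 10, 11] (not full yet)
step 4: append 2 -> window=[2, 10, 11, 2] -> max=11
step 5: append 9 -> window=[10, 11, 2, 9] -> max=11
step 6: append 3 -> window=[11, 2, 9, 3] -> max=11
Window #3 max = 11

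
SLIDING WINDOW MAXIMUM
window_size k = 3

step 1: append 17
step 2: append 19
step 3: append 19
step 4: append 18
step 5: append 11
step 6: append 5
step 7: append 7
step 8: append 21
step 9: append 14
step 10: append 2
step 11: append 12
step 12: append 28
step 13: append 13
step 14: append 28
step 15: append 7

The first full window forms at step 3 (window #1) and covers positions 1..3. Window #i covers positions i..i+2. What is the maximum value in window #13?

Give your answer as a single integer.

Answer: 28

Derivation:
step 1: append 17 -> window=[17] (not full yet)
step 2: append 19 -> window=[17, 19] (not full yet)
step 3: append 19 -> window=[17, 19, 19] -> max=19
step 4: append 18 -> window=[19, 19, 18] -> max=19
step 5: append 11 -> window=[19, 18, 11] -> max=19
step 6: append 5 -> window=[18, 11, 5] -> max=18
step 7: append 7 -> window=[11, 5, 7] -> max=11
step 8: append 21 -> window=[5, 7, 21] -> max=21
step 9: append 14 -> window=[7, 21, 14] -> max=21
step 10: append 2 -> window=[21, 14, 2] -> max=21
step 11: append 12 -> window=[14, 2, 12] -> max=14
step 12: append 28 -> window=[2, 12, 28] -> max=28
step 13: append 13 -> window=[12, 28, 13] -> max=28
step 14: append 28 -> window=[28, 13, 28] -> max=28
step 15: append 7 -> window=[13, 28, 7] -> max=28
Window #13 max = 28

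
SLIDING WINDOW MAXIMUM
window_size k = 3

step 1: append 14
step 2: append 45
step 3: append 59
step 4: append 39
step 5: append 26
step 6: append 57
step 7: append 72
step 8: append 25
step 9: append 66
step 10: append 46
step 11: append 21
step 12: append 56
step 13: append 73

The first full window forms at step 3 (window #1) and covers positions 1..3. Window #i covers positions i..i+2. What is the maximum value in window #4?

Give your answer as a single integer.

step 1: append 14 -> window=[14] (not full yet)
step 2: append 45 -> window=[14, 45] (not full yet)
step 3: append 59 -> window=[14, 45, 59] -> max=59
step 4: append 39 -> window=[45, 59, 39] -> max=59
step 5: append 26 -> window=[59, 39, 26] -> max=59
step 6: append 57 -> window=[39, 26, 57] -> max=57
Window #4 max = 57

Answer: 57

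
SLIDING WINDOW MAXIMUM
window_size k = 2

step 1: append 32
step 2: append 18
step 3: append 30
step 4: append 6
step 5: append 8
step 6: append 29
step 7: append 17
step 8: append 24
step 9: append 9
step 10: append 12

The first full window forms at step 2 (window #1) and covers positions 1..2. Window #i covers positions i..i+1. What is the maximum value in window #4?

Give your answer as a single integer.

step 1: append 32 -> window=[32] (not full yet)
step 2: append 18 -> window=[32, 18] -> max=32
step 3: append 30 -> window=[18, 30] -> max=30
step 4: append 6 -> window=[30, 6] -> max=30
step 5: append 8 -> window=[6, 8] -> max=8
Window #4 max = 8

Answer: 8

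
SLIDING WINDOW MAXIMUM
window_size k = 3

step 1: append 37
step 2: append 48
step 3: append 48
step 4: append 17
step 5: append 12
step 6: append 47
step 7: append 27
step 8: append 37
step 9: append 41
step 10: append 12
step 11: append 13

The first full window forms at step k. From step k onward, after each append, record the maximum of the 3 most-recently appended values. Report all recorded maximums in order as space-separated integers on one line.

step 1: append 37 -> window=[37] (not full yet)
step 2: append 48 -> window=[37, 48] (not full yet)
step 3: append 48 -> window=[37, 48, 48] -> max=48
step 4: append 17 -> window=[48, 48, 17] -> max=48
step 5: append 12 -> window=[48, 17, 12] -> max=48
step 6: append 47 -> window=[17, 12, 47] -> max=47
step 7: append 27 -> window=[12, 47, 27] -> max=47
step 8: append 37 -> window=[47, 27, 37] -> max=47
step 9: append 41 -> window=[27, 37, 41] -> max=41
step 10: append 12 -> window=[37, 41, 12] -> max=41
step 11: append 13 -> window=[41, 12, 13] -> max=41

Answer: 48 48 48 47 47 47 41 41 41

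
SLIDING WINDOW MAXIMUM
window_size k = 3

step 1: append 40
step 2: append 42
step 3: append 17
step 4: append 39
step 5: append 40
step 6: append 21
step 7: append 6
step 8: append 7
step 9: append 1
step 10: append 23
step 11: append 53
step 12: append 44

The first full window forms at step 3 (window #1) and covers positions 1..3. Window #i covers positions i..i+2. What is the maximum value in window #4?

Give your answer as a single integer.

Answer: 40

Derivation:
step 1: append 40 -> window=[40] (not full yet)
step 2: append 42 -> window=[40, 42] (not full yet)
step 3: append 17 -> window=[40, 42, 17] -> max=42
step 4: append 39 -> window=[42, 17, 39] -> max=42
step 5: append 40 -> window=[17, 39, 40] -> max=40
step 6: append 21 -> window=[39, 40, 21] -> max=40
Window #4 max = 40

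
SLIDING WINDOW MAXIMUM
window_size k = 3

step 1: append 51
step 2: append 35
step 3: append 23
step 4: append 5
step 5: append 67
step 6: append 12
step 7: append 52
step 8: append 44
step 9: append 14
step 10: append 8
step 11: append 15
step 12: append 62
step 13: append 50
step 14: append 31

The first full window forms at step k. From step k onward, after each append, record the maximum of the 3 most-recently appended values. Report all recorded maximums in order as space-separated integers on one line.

step 1: append 51 -> window=[51] (not full yet)
step 2: append 35 -> window=[51, 35] (not full yet)
step 3: append 23 -> window=[51, 35, 23] -> max=51
step 4: append 5 -> window=[35, 23, 5] -> max=35
step 5: append 67 -> window=[23, 5, 67] -> max=67
step 6: append 12 -> window=[5, 67, 12] -> max=67
step 7: append 52 -> window=[67, 12, 52] -> max=67
step 8: append 44 -> window=[12, 52, 44] -> max=52
step 9: append 14 -> window=[52, 44, 14] -> max=52
step 10: append 8 -> window=[44, 14, 8] -> max=44
step 11: append 15 -> window=[14, 8, 15] -> max=15
step 12: append 62 -> window=[8, 15, 62] -> max=62
step 13: append 50 -> window=[15, 62, 50] -> max=62
step 14: append 31 -> window=[62, 50, 31] -> max=62

Answer: 51 35 67 67 67 52 52 44 15 62 62 62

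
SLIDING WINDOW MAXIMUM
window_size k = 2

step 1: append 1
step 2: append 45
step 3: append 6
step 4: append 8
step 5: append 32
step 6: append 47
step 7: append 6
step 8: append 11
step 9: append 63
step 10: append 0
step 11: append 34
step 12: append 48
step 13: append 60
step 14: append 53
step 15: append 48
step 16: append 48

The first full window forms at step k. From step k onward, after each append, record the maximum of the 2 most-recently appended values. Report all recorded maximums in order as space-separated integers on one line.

Answer: 45 45 8 32 47 47 11 63 63 34 48 60 60 53 48

Derivation:
step 1: append 1 -> window=[1] (not full yet)
step 2: append 45 -> window=[1, 45] -> max=45
step 3: append 6 -> window=[45, 6] -> max=45
step 4: append 8 -> window=[6, 8] -> max=8
step 5: append 32 -> window=[8, 32] -> max=32
step 6: append 47 -> window=[32, 47] -> max=47
step 7: append 6 -> window=[47, 6] -> max=47
step 8: append 11 -> window=[6, 11] -> max=11
step 9: append 63 -> window=[11, 63] -> max=63
step 10: append 0 -> window=[63, 0] -> max=63
step 11: append 34 -> window=[0, 34] -> max=34
step 12: append 48 -> window=[34, 48] -> max=48
step 13: append 60 -> window=[48, 60] -> max=60
step 14: append 53 -> window=[60, 53] -> max=60
step 15: append 48 -> window=[53, 48] -> max=53
step 16: append 48 -> window=[48, 48] -> max=48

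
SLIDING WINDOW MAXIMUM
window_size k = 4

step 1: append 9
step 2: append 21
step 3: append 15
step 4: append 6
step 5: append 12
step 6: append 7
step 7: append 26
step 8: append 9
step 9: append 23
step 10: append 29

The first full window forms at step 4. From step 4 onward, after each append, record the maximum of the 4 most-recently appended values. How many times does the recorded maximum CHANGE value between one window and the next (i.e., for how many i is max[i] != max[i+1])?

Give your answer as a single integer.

Answer: 3

Derivation:
step 1: append 9 -> window=[9] (not full yet)
step 2: append 21 -> window=[9, 21] (not full yet)
step 3: append 15 -> window=[9, 21, 15] (not full yet)
step 4: append 6 -> window=[9, 21, 15, 6] -> max=21
step 5: append 12 -> window=[21, 15, 6, 12] -> max=21
step 6: append 7 -> window=[15, 6, 12, 7] -> max=15
step 7: append 26 -> window=[6, 12, 7, 26] -> max=26
step 8: append 9 -> window=[12, 7, 26, 9] -> max=26
step 9: append 23 -> window=[7, 26, 9, 23] -> max=26
step 10: append 29 -> window=[26, 9, 23, 29] -> max=29
Recorded maximums: 21 21 15 26 26 26 29
Changes between consecutive maximums: 3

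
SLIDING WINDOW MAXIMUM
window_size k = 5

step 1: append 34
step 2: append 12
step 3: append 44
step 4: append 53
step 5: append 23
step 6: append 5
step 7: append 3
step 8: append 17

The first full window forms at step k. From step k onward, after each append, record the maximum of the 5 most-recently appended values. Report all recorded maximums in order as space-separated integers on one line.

step 1: append 34 -> window=[34] (not full yet)
step 2: append 12 -> window=[34, 12] (not full yet)
step 3: append 44 -> window=[34, 12, 44] (not full yet)
step 4: append 53 -> window=[34, 12, 44, 53] (not full yet)
step 5: append 23 -> window=[34, 12, 44, 53, 23] -> max=53
step 6: append 5 -> window=[12, 44, 53, 23, 5] -> max=53
step 7: append 3 -> window=[44, 53, 23, 5, 3] -> max=53
step 8: append 17 -> window=[53, 23, 5, 3, 17] -> max=53

Answer: 53 53 53 53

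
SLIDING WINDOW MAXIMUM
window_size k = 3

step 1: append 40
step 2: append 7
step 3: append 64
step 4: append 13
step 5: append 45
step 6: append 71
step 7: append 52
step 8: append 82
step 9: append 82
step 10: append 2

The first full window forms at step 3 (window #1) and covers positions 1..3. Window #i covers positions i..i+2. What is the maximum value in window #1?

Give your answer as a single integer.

step 1: append 40 -> window=[40] (not full yet)
step 2: append 7 -> window=[40, 7] (not full yet)
step 3: append 64 -> window=[40, 7, 64] -> max=64
Window #1 max = 64

Answer: 64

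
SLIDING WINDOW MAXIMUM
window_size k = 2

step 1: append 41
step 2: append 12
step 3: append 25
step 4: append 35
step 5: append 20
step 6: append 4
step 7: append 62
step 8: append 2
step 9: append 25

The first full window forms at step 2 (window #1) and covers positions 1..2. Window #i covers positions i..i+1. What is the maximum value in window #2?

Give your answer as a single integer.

step 1: append 41 -> window=[41] (not full yet)
step 2: append 12 -> window=[41, 12] -> max=41
step 3: append 25 -> window=[12, 25] -> max=25
Window #2 max = 25

Answer: 25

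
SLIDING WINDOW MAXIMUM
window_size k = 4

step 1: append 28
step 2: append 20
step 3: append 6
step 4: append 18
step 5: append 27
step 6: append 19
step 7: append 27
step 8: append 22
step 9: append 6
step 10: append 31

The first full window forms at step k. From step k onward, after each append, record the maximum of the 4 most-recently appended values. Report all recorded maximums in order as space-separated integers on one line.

step 1: append 28 -> window=[28] (not full yet)
step 2: append 20 -> window=[28, 20] (not full yet)
step 3: append 6 -> window=[28, 20, 6] (not full yet)
step 4: append 18 -> window=[28, 20, 6, 18] -> max=28
step 5: append 27 -> window=[20, 6, 18, 27] -> max=27
step 6: append 19 -> window=[6, 18, 27, 19] -> max=27
step 7: append 27 -> window=[18, 27, 19, 27] -> max=27
step 8: append 22 -> window=[27, 19, 27, 22] -> max=27
step 9: append 6 -> window=[19, 27, 22, 6] -> max=27
step 10: append 31 -> window=[27, 22, 6, 31] -> max=31

Answer: 28 27 27 27 27 27 31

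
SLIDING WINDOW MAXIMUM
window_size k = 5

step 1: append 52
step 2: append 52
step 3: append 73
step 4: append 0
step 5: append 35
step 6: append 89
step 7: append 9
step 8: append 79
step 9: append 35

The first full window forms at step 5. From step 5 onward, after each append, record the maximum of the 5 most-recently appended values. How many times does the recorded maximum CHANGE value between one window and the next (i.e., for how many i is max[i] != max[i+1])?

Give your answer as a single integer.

Answer: 1

Derivation:
step 1: append 52 -> window=[52] (not full yet)
step 2: append 52 -> window=[52, 52] (not full yet)
step 3: append 73 -> window=[52, 52, 73] (not full yet)
step 4: append 0 -> window=[52, 52, 73, 0] (not full yet)
step 5: append 35 -> window=[52, 52, 73, 0, 35] -> max=73
step 6: append 89 -> window=[52, 73, 0, 35, 89] -> max=89
step 7: append 9 -> window=[73, 0, 35, 89, 9] -> max=89
step 8: append 79 -> window=[0, 35, 89, 9, 79] -> max=89
step 9: append 35 -> window=[35, 89, 9, 79, 35] -> max=89
Recorded maximums: 73 89 89 89 89
Changes between consecutive maximums: 1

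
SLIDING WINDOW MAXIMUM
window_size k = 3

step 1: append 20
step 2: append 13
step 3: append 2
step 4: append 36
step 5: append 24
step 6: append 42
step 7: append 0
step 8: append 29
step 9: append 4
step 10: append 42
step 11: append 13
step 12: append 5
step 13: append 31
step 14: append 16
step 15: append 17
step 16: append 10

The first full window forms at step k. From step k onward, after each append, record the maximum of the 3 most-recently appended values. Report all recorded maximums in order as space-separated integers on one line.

Answer: 20 36 36 42 42 42 29 42 42 42 31 31 31 17

Derivation:
step 1: append 20 -> window=[20] (not full yet)
step 2: append 13 -> window=[20, 13] (not full yet)
step 3: append 2 -> window=[20, 13, 2] -> max=20
step 4: append 36 -> window=[13, 2, 36] -> max=36
step 5: append 24 -> window=[2, 36, 24] -> max=36
step 6: append 42 -> window=[36, 24, 42] -> max=42
step 7: append 0 -> window=[24, 42, 0] -> max=42
step 8: append 29 -> window=[42, 0, 29] -> max=42
step 9: append 4 -> window=[0, 29, 4] -> max=29
step 10: append 42 -> window=[29, 4, 42] -> max=42
step 11: append 13 -> window=[4, 42, 13] -> max=42
step 12: append 5 -> window=[42, 13, 5] -> max=42
step 13: append 31 -> window=[13, 5, 31] -> max=31
step 14: append 16 -> window=[5, 31, 16] -> max=31
step 15: append 17 -> window=[31, 16, 17] -> max=31
step 16: append 10 -> window=[16, 17, 10] -> max=17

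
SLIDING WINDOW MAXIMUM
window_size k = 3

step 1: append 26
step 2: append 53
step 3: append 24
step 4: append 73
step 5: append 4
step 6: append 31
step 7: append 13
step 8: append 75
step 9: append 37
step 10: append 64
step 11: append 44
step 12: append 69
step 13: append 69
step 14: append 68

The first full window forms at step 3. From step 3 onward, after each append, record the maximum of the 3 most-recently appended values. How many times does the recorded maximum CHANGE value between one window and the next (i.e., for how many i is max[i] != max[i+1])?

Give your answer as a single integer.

Answer: 5

Derivation:
step 1: append 26 -> window=[26] (not full yet)
step 2: append 53 -> window=[26, 53] (not full yet)
step 3: append 24 -> window=[26, 53, 24] -> max=53
step 4: append 73 -> window=[53, 24, 73] -> max=73
step 5: append 4 -> window=[24, 73, 4] -> max=73
step 6: append 31 -> window=[73, 4, 31] -> max=73
step 7: append 13 -> window=[4, 31, 13] -> max=31
step 8: append 75 -> window=[31, 13, 75] -> max=75
step 9: append 37 -> window=[13, 75, 37] -> max=75
step 10: append 64 -> window=[75, 37, 64] -> max=75
step 11: append 44 -> window=[37, 64, 44] -> max=64
step 12: append 69 -> window=[64, 44, 69] -> max=69
step 13: append 69 -> window=[44, 69, 69] -> max=69
step 14: append 68 -> window=[69, 69, 68] -> max=69
Recorded maximums: 53 73 73 73 31 75 75 75 64 69 69 69
Changes between consecutive maximums: 5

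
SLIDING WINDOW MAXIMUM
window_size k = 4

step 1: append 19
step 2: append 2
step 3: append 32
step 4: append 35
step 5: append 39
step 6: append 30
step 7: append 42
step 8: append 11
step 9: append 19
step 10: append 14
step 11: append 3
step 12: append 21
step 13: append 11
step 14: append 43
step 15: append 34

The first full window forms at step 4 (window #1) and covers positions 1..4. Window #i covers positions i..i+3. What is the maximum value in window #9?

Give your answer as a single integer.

step 1: append 19 -> window=[19] (not full yet)
step 2: append 2 -> window=[19, 2] (not full yet)
step 3: append 32 -> window=[19, 2, 32] (not full yet)
step 4: append 35 -> window=[19, 2, 32, 35] -> max=35
step 5: append 39 -> window=[2, 32, 35, 39] -> max=39
step 6: append 30 -> window=[32, 35, 39, 30] -> max=39
step 7: append 42 -> window=[35, 39, 30, 42] -> max=42
step 8: append 11 -> window=[39, 30, 42, 11] -> max=42
step 9: append 19 -> window=[30, 42, 11, 19] -> max=42
step 10: append 14 -> window=[42, 11, 19, 14] -> max=42
step 11: append 3 -> window=[11, 19, 14, 3] -> max=19
step 12: append 21 -> window=[19, 14, 3, 21] -> max=21
Window #9 max = 21

Answer: 21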